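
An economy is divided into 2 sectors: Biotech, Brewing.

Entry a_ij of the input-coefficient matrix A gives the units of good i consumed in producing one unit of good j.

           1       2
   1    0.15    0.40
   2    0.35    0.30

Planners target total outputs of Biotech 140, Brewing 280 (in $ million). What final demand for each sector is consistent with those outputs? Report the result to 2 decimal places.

d_1 = 7.00, d_2 = 147.00

I − A =
  [   0.85    -0.40]
  [  -0.35     0.70]
d = (I − A) x:
  d_1 = (+0.85)·140 + (-0.40)·280 = 7.00
  d_2 = (-0.35)·140 + (+0.70)·280 = 147.00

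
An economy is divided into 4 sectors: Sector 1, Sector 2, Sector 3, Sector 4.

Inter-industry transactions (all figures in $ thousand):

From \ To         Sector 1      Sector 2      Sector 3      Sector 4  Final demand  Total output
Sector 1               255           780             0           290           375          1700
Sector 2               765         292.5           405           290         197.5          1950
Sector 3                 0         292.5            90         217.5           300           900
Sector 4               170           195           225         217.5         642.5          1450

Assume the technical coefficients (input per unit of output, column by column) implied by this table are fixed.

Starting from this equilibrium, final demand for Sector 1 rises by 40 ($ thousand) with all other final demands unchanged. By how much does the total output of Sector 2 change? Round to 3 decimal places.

Δx_2 = 49.742

Technical coefficients a_ij = z_ij / X_j:
  a_11 = 255/1700 = 0.15, a_21 = 765/1700 = 0.45, a_31 = 0/1700 = 0.00, a_41 = 170/1700 = 0.10
  a_12 = 780/1950 = 0.40, a_22 = 292.5/1950 = 0.15, a_32 = 292.5/1950 = 0.15, a_42 = 195/1950 = 0.10
  a_13 = 0/900 = 0.00, a_23 = 405/900 = 0.45, a_33 = 90/900 = 0.10, a_43 = 225/900 = 0.25
  a_14 = 290/1450 = 0.20, a_24 = 290/1450 = 0.20, a_34 = 217.5/1450 = 0.15, a_44 = 217.5/1450 = 0.15
I − A =
  [   0.85    -0.40     0.00    -0.20]
  [  -0.45     0.85    -0.45    -0.20]
  [   0.00    -0.15     0.90    -0.15]
  [  -0.10    -0.10    -0.25     0.85]
Compute the cofactors C_ij = (−1)^(i+j)·(3×3 minor ij) of I−A; the adjugate is their transpose:
adj(I−A) = Cᵀ =
  [ 0.528750   0.316500   0.224500   0.238500]
  [ 0.352125   0.600375   0.381125   0.291375]
  [ 0.079875   0.124125   0.410125   0.120375]
  [ 0.127125   0.144375   0.191875   0.430875]
det(I−A) = Σ_j (I−A)_1j·C_1j = (0.85)(0.528750) + (-0.40)(0.352125) + (0.00)(0.079875) + (-0.20)(0.127125) = 0.2831625
(I − A)⁻¹ = adj(I−A) / det(I−A) ≈
  [   1.8673     1.1177     0.7928     0.8423]
  [   1.2435     2.1202     1.3460     1.0290]
  [   0.2821     0.4384     1.4484     0.4251]
  [   0.4489     0.5099     0.6776     1.5217]
Δx = (I − A)⁻¹ Δd with Δd having +40 in the Sector 1 component and 0 elsewhere.
So Δx_2 = L_21 · (+40), where L_21 = adj(I−A)_21 / det(I−A) = 0.352125 / 0.2831625.
Δx_2 = 0.352125 × (+40) / 0.2831625 = 14.085 / 0.2831625 ≈ 49.742.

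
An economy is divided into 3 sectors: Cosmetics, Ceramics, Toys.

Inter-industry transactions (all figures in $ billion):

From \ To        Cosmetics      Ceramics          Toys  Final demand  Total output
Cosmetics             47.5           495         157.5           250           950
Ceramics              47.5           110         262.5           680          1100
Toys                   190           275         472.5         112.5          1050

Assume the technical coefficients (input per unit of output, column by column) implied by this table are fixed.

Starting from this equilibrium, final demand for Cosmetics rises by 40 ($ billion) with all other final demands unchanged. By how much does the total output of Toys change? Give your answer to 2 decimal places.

Δx_3 = 22.18

Technical coefficients a_ij = z_ij / X_j:
  a_11 = 47.5/950 = 0.05, a_21 = 47.5/950 = 0.05, a_31 = 190/950 = 0.20
  a_12 = 495/1100 = 0.45, a_22 = 110/1100 = 0.10, a_32 = 275/1100 = 0.25
  a_13 = 157.5/1050 = 0.15, a_23 = 262.5/1050 = 0.25, a_33 = 472.5/1050 = 0.45
I − A =
  [   0.95    -0.45    -0.15]
  [  -0.05     0.90    -0.25]
  [  -0.20    -0.25     0.55]
Cofactors of I−A, C_ij = (−1)^(i+j)·(minor ij) (rows/columns in the sector order above):
  C_11 = (0.90)(0.55) − (-0.25)(-0.25) = 0.4325
  C_12 = −[(-0.05)(0.55) − (-0.25)(-0.20)] = 0.0775
  C_13 = (-0.05)(-0.25) − (0.90)(-0.20) = 0.1925
  C_21 = −[(-0.45)(0.55) − (-0.15)(-0.25)] = 0.2850
  C_22 = (0.95)(0.55) − (-0.15)(-0.20) = 0.4925
  C_23 = −[(0.95)(-0.25) − (-0.45)(-0.20)] = 0.3275
  C_31 = (-0.45)(-0.25) − (-0.15)(0.90) = 0.2475
  C_32 = −[(0.95)(-0.25) − (-0.15)(-0.05)] = 0.2450
  C_33 = (0.95)(0.90) − (-0.45)(-0.05) = 0.8325
det(I−A) = Σ_j (I−A)_1j·C_1j = (0.95)(0.4325) + (-0.45)(0.0775) + (-0.15)(0.1925) = 0.347125
adj(I−A) = Cᵀ =
  [ 0.4325   0.2850   0.2475]
  [ 0.0775   0.4925   0.2450]
  [ 0.1925   0.3275   0.8325]
(I − A)⁻¹ = adj(I−A) / det(I−A) ≈
  [   1.2459     0.8210     0.7130]
  [   0.2233     1.4188     0.7058]
  [   0.5546     0.9435     2.3983]
Δx = (I − A)⁻¹ Δd with Δd having +40 in the Cosmetics component and 0 elsewhere.
So Δx_3 = L_31 · (+40), where L_31 = adj(I−A)_31 / det(I−A) = 0.1925 / 0.347125.
Δx_3 = 0.1925 × (+40) / 0.347125 = 7.70 / 0.347125 ≈ 22.18.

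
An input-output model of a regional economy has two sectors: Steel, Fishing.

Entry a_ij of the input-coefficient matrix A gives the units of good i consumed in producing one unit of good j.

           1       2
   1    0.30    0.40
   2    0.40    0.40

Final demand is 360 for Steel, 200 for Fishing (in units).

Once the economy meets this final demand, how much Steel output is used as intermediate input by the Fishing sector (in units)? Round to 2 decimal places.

z_12 = 436.92

I − A =
  [   0.70    -0.40]
  [  -0.40     0.60]
det(I−A) = (0.70)(0.60) − (-0.40)(-0.40) = 0.2600
adj(I−A) = [[0.60, 0.40], [0.40, 0.70]]
(I − A)⁻¹ = adj(I−A) / det(I−A) ≈
  [   2.3077     1.5385]
  [   1.5385     2.6923]
First solve x = (I − A)⁻¹ d = adj(I−A)·d / det(I−A); in particular x_2 = (0.40·360 + 0.70·200) / 0.2600 = 284.00 / 0.2600 ≈ 1092.3077.
Intermediate flow from 1 to 2: z_12 = a_12 · x_2 = 0.40 × 284.00 / 0.2600 = 113.60 / 0.2600 ≈ 436.92.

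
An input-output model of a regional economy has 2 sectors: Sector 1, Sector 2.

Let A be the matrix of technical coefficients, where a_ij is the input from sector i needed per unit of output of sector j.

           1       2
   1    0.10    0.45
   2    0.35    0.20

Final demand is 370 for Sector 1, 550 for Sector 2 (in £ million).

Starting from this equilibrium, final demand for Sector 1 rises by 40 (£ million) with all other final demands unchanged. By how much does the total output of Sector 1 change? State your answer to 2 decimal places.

I − A =
  [   0.90    -0.45]
  [  -0.35     0.80]
det(I−A) = (0.90)(0.80) − (-0.45)(-0.35) = 0.5625
adj(I−A) = [[0.80, 0.45], [0.35, 0.90]]
(I − A)⁻¹ = adj(I−A) / det(I−A) ≈
  [   1.4222     0.8000]
  [   0.6222     1.6000]
Δx = (I − A)⁻¹ Δd with Δd having +40 in the Sector 1 component and 0 elsewhere.
So Δx_1 = L_11 · (+40), where L_11 = adj(I−A)_11 / det(I−A) = 0.80 / 0.5625.
Δx_1 = 0.80 × (+40) / 0.5625 = 32.00 / 0.5625 ≈ 56.89.

Δx_1 = 56.89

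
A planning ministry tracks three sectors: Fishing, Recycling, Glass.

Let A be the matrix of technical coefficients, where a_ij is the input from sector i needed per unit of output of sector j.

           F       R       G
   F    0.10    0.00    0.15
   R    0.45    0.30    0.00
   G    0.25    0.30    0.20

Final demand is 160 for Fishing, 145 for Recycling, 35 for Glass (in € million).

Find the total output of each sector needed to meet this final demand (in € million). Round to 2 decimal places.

I − A =
  [   0.90     0.00    -0.15]
  [  -0.45     0.70     0.00]
  [  -0.25    -0.30     0.80]
Cofactors of I−A, C_ij = (−1)^(i+j)·(minor ij) (rows/columns in the sector order above):
  C_11 = (0.70)(0.80) − (0.00)(-0.30) = 0.5600
  C_12 = −[(-0.45)(0.80) − (0.00)(-0.25)] = 0.3600
  C_13 = (-0.45)(-0.30) − (0.70)(-0.25) = 0.3100
  C_21 = −[(0.00)(0.80) − (-0.15)(-0.30)] = 0.0450
  C_22 = (0.90)(0.80) − (-0.15)(-0.25) = 0.6825
  C_23 = −[(0.90)(-0.30) − (0.00)(-0.25)] = 0.2700
  C_31 = (0.00)(0.00) − (-0.15)(0.70) = 0.1050
  C_32 = −[(0.90)(0.00) − (-0.15)(-0.45)] = 0.0675
  C_33 = (0.90)(0.70) − (0.00)(-0.45) = 0.6300
det(I−A) = Σ_j (I−A)_1j·C_1j = (0.90)(0.5600) + (0.00)(0.3600) + (-0.15)(0.3100) = 0.4575
adj(I−A) = Cᵀ =
  [ 0.5600   0.0450   0.1050]
  [ 0.3600   0.6825   0.0675]
  [ 0.3100   0.2700   0.6300]
(I − A)⁻¹ = adj(I−A) / det(I−A) ≈
  [   1.2240     0.0984     0.2295]
  [   0.7869     1.4918     0.1475]
  [   0.6776     0.5902     1.3770]
x = (I − A)⁻¹ d = adj(I−A)·d / det(I−A), with det(I−A) = 0.4575:
  x_F = (0.5600·160 + 0.0450·145 + 0.1050·35) / 0.4575 = 99.80 / 0.4575 ≈ 218.14
  x_R = (0.3600·160 + 0.6825·145 + 0.0675·35) / 0.4575 = 158.925 / 0.4575 ≈ 347.38
  x_G = (0.3100·160 + 0.2700·145 + 0.6300·35) / 0.4575 = 110.80 / 0.4575 ≈ 242.19

x_F = 218.14, x_R = 347.38, x_G = 242.19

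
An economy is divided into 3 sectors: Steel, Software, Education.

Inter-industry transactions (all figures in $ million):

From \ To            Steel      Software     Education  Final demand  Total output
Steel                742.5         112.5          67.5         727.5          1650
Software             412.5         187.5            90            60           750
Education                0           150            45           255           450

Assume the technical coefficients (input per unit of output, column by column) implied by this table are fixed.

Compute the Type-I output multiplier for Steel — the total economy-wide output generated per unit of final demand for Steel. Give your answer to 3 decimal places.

Technical coefficients a_ij = z_ij / X_j:
  a_11 = 742.5/1650 = 0.45, a_21 = 412.5/1650 = 0.25, a_31 = 0/1650 = 0.00
  a_12 = 112.5/750 = 0.15, a_22 = 187.5/750 = 0.25, a_32 = 150/750 = 0.20
  a_13 = 67.5/450 = 0.15, a_23 = 90/450 = 0.20, a_33 = 45/450 = 0.10
I − A =
  [   0.55    -0.15    -0.15]
  [  -0.25     0.75    -0.20]
  [   0.00    -0.20     0.90]
Cofactors of I−A, C_ij = (−1)^(i+j)·(minor ij) (rows/columns in the sector order above):
  C_11 = (0.75)(0.90) − (-0.20)(-0.20) = 0.6350
  C_12 = −[(-0.25)(0.90) − (-0.20)(0.00)] = 0.2250
  C_13 = (-0.25)(-0.20) − (0.75)(0.00) = 0.0500
  C_21 = −[(-0.15)(0.90) − (-0.15)(-0.20)] = 0.1650
  C_22 = (0.55)(0.90) − (-0.15)(0.00) = 0.4950
  C_23 = −[(0.55)(-0.20) − (-0.15)(0.00)] = 0.1100
  C_31 = (-0.15)(-0.20) − (-0.15)(0.75) = 0.1425
  C_32 = −[(0.55)(-0.20) − (-0.15)(-0.25)] = 0.1475
  C_33 = (0.55)(0.75) − (-0.15)(-0.25) = 0.3750
det(I−A) = Σ_j (I−A)_1j·C_1j = (0.55)(0.6350) + (-0.15)(0.2250) + (-0.15)(0.0500) = 0.3080
adj(I−A) = Cᵀ =
  [ 0.6350   0.1650   0.1425]
  [ 0.2250   0.4950   0.1475]
  [ 0.0500   0.1100   0.3750]
(I − A)⁻¹ = adj(I−A) / det(I−A) ≈
  [   2.0617     0.5357     0.4627]
  [   0.7305     1.6071     0.4789]
  [   0.1623     0.3571     1.2175]
The output multiplier for sector j is the column-j sum of the Leontief inverse (I − A)⁻¹ = adj(I−A) / det(I−A).
Column 1 of adj(I−A): (0.6350, 0.2250, 0.0500); det(I−A) = 0.3080.
m_1 = (0.6350 + 0.2250 + 0.0500) / 0.3080 = 0.91 / 0.3080 ≈ 2.955.

m_1 = 2.955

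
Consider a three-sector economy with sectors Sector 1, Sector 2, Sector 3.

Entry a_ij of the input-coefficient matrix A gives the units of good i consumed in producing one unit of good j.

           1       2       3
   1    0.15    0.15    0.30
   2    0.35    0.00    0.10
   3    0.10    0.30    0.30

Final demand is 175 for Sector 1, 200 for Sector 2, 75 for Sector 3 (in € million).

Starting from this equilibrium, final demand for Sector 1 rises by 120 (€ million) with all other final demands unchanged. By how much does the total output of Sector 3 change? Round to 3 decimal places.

I − A =
  [   0.85    -0.15    -0.30]
  [  -0.35     1.00    -0.10]
  [  -0.10    -0.30     0.70]
Cofactors of I−A, C_ij = (−1)^(i+j)·(minor ij) (rows/columns in the sector order above):
  C_11 = (1.00)(0.70) − (-0.10)(-0.30) = 0.6700
  C_12 = −[(-0.35)(0.70) − (-0.10)(-0.10)] = 0.2550
  C_13 = (-0.35)(-0.30) − (1.00)(-0.10) = 0.2050
  C_21 = −[(-0.15)(0.70) − (-0.30)(-0.30)] = 0.1950
  C_22 = (0.85)(0.70) − (-0.30)(-0.10) = 0.5650
  C_23 = −[(0.85)(-0.30) − (-0.15)(-0.10)] = 0.2700
  C_31 = (-0.15)(-0.10) − (-0.30)(1.00) = 0.3150
  C_32 = −[(0.85)(-0.10) − (-0.30)(-0.35)] = 0.1900
  C_33 = (0.85)(1.00) − (-0.15)(-0.35) = 0.7975
det(I−A) = Σ_j (I−A)_1j·C_1j = (0.85)(0.6700) + (-0.15)(0.2550) + (-0.30)(0.2050) = 0.46975
adj(I−A) = Cᵀ =
  [ 0.6700   0.1950   0.3150]
  [ 0.2550   0.5650   0.1900]
  [ 0.2050   0.2700   0.7975]
(I − A)⁻¹ = adj(I−A) / det(I−A) ≈
  [   1.4263     0.4151     0.6706]
  [   0.5428     1.2028     0.4045]
  [   0.4364     0.5748     1.6977]
Δx = (I − A)⁻¹ Δd with Δd having +120 in the Sector 1 component and 0 elsewhere.
So Δx_3 = L_31 · (+120), where L_31 = adj(I−A)_31 / det(I−A) = 0.2050 / 0.46975.
Δx_3 = 0.2050 × (+120) / 0.46975 = 24.60 / 0.46975 ≈ 52.368.

Δx_3 = 52.368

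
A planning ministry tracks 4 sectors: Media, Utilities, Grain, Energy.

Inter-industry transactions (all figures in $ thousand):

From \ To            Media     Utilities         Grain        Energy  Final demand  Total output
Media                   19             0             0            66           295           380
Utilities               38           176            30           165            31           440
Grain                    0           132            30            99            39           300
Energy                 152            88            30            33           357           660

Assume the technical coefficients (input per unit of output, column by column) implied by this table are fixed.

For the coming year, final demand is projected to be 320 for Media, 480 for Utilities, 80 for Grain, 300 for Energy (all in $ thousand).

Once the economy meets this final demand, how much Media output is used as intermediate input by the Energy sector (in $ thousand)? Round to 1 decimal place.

Technical coefficients a_ij = z_ij / X_j:
  a_MM = 19/380 = 0.05, a_UM = 38/380 = 0.10, a_GM = 0/380 = 0.00, a_EM = 152/380 = 0.40
  a_MU = 0/440 = 0.00, a_UU = 176/440 = 0.40, a_GU = 132/440 = 0.30, a_EU = 88/440 = 0.20
  a_MG = 0/300 = 0.00, a_UG = 30/300 = 0.10, a_GG = 30/300 = 0.10, a_EG = 30/300 = 0.10
  a_ME = 66/660 = 0.10, a_UE = 165/660 = 0.25, a_GE = 99/660 = 0.15, a_EE = 33/660 = 0.05
I − A =
  [   0.95     0.00     0.00    -0.10]
  [  -0.10     0.60    -0.10    -0.25]
  [   0.00    -0.30     0.90    -0.15]
  [  -0.40    -0.20    -0.10     0.95]
Compute the cofactors C_ij = (−1)^(i+j)·(3×3 minor ij) of I−A; the adjugate is their transpose:
adj(I−A) = Cᵀ =
  [ 0.42000   0.02100   0.00800   0.05100]
  [ 0.18000   0.76200   0.11100   0.23700]
  [ 0.09750   0.28725   0.46800   0.15975]
  [ 0.22500   0.19950   0.07600   0.48450]
det(I−A) = Σ_j (I−A)_1j·C_1j = (0.95)(0.42000) + (0.00)(0.18000) + (0.00)(0.09750) + (-0.10)(0.22500) = 0.3765
(I − A)⁻¹ = adj(I−A) / det(I−A) ≈
  [   1.1155     0.0558     0.0212     0.1355]
  [   0.4781     2.0239     0.2948     0.6295]
  [   0.2590     0.7629     1.2430     0.4243]
  [   0.5976     0.5299     0.2019     1.2869]
First solve x = (I − A)⁻¹ d = adj(I−A)·d / det(I−A); in particular x_E = (0.22500·320 + 0.19950·480 + 0.07600·80 + 0.48450·300) / 0.3765 = 319.19 / 0.3765 ≈ 847.782.
Intermediate flow from M to E: z_ME = a_ME · x_E = 0.10 × 319.19 / 0.3765 = 31.919 / 0.3765 ≈ 84.8.

z_ME = 84.8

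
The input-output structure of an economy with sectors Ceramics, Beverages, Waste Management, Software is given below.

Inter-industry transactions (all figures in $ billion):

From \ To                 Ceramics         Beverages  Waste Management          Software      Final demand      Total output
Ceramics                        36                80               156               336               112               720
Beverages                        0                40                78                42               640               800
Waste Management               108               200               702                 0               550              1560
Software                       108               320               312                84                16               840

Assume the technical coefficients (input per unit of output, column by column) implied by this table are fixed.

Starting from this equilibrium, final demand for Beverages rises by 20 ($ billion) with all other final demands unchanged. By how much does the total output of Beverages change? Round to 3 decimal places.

Δx_2 = 22.495

Technical coefficients a_ij = z_ij / X_j:
  a_11 = 36/720 = 0.05, a_21 = 0/720 = 0.00, a_31 = 108/720 = 0.15, a_41 = 108/720 = 0.15
  a_12 = 80/800 = 0.10, a_22 = 40/800 = 0.05, a_32 = 200/800 = 0.25, a_42 = 320/800 = 0.40
  a_13 = 156/1560 = 0.10, a_23 = 78/1560 = 0.05, a_33 = 702/1560 = 0.45, a_43 = 312/1560 = 0.20
  a_14 = 336/840 = 0.40, a_24 = 42/840 = 0.05, a_34 = 0/840 = 0.00, a_44 = 84/840 = 0.10
I − A =
  [   0.95    -0.10    -0.10    -0.40]
  [   0.00     0.95    -0.05    -0.05]
  [  -0.15    -0.25     0.55     0.00]
  [  -0.15    -0.40    -0.20     0.90]
Compute the cofactors C_ij = (−1)^(i+j)·(3×3 minor ij) of I−A; the adjugate is their transpose:
adj(I−A) = Cᵀ =
  [ 0.445500   0.180000   0.173000   0.208000]
  [ 0.012375   0.411750   0.050000   0.028375]
  [ 0.127125   0.236250   0.735500   0.069625]
  [ 0.108000   0.265500   0.214500   0.469500]
det(I−A) = Σ_j (I−A)_1j·C_1j = (0.95)(0.445500) + (-0.10)(0.012375) + (-0.10)(0.127125) + (-0.40)(0.108000) = 0.366075
(I − A)⁻¹ = adj(I−A) / det(I−A) ≈
  [   1.2170     0.4917     0.4726     0.5682]
  [   0.0338     1.1248     0.1366     0.0775]
  [   0.3473     0.6454     2.0092     0.1902]
  [   0.2950     0.7253     0.5859     1.2825]
Δx = (I − A)⁻¹ Δd with Δd having +20 in the Beverages component and 0 elsewhere.
So Δx_2 = L_22 · (+20), where L_22 = adj(I−A)_22 / det(I−A) = 0.411750 / 0.366075.
Δx_2 = 0.411750 × (+20) / 0.366075 = 8.235 / 0.366075 ≈ 22.495.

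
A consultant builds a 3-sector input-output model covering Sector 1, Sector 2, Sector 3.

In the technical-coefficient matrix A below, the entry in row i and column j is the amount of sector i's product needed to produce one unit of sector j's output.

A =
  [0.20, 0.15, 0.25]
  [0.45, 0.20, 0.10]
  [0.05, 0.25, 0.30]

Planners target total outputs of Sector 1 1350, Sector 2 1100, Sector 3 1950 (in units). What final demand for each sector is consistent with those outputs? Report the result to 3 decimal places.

I − A =
  [   0.80    -0.15    -0.25]
  [  -0.45     0.80    -0.10]
  [  -0.05    -0.25     0.70]
d = (I − A) x:
  d_1 = (+0.80)·1350 + (-0.15)·1100 + (-0.25)·1950 = 427.500
  d_2 = (-0.45)·1350 + (+0.80)·1100 + (-0.10)·1950 = 77.500
  d_3 = (-0.05)·1350 + (-0.25)·1100 + (+0.70)·1950 = 1022.500

d_1 = 427.500, d_2 = 77.500, d_3 = 1022.500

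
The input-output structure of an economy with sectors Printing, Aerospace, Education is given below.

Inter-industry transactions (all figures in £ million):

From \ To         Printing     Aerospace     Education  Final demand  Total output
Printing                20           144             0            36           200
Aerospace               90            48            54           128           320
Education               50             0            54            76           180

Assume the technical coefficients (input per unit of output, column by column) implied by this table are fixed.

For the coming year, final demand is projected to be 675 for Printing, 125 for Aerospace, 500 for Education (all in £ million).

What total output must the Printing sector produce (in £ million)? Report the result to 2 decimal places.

x_P = 1412.50

Technical coefficients a_ij = z_ij / X_j:
  a_PP = 20/200 = 0.10, a_AP = 90/200 = 0.45, a_EP = 50/200 = 0.25
  a_PA = 144/320 = 0.45, a_AA = 48/320 = 0.15, a_EA = 0/320 = 0.00
  a_PE = 0/180 = 0.00, a_AE = 54/180 = 0.30, a_EE = 54/180 = 0.30
I − A =
  [   0.90    -0.45     0.00]
  [  -0.45     0.85    -0.30]
  [  -0.25     0.00     0.70]
Cofactors of I−A, C_ij = (−1)^(i+j)·(minor ij) (rows/columns in the sector order above):
  C_11 = (0.85)(0.70) − (-0.30)(0.00) = 0.5950
  C_12 = −[(-0.45)(0.70) − (-0.30)(-0.25)] = 0.3900
  C_13 = (-0.45)(0.00) − (0.85)(-0.25) = 0.2125
  C_21 = −[(-0.45)(0.70) − (0.00)(0.00)] = 0.3150
  C_22 = (0.90)(0.70) − (0.00)(-0.25) = 0.6300
  C_23 = −[(0.90)(0.00) − (-0.45)(-0.25)] = 0.1125
  C_31 = (-0.45)(-0.30) − (0.00)(0.85) = 0.1350
  C_32 = −[(0.90)(-0.30) − (0.00)(-0.45)] = 0.2700
  C_33 = (0.90)(0.85) − (-0.45)(-0.45) = 0.5625
det(I−A) = Σ_j (I−A)_1j·C_1j = (0.90)(0.5950) + (-0.45)(0.3900) + (0.00)(0.2125) = 0.3600
adj(I−A) = Cᵀ =
  [ 0.5950   0.3150   0.1350]
  [ 0.3900   0.6300   0.2700]
  [ 0.2125   0.1125   0.5625]
(I − A)⁻¹ = adj(I−A) / det(I−A) ≈
  [   1.6528     0.8750     0.3750]
  [   1.0833     1.7500     0.7500]
  [   0.5903     0.3125     1.5625]
x = (I − A)⁻¹ d = adj(I−A)·d / det(I−A), with det(I−A) = 0.3600:
  x_P = (0.5950·675 + 0.3150·125 + 0.1350·500) / 0.3600 = 508.50 / 0.3600 = 1412.50
  x_A = (0.3900·675 + 0.6300·125 + 0.2700·500) / 0.3600 = 477.00 / 0.3600 = 1325.00
  x_E = (0.2125·675 + 0.1125·125 + 0.5625·500) / 0.3600 = 438.75 / 0.3600 = 1218.75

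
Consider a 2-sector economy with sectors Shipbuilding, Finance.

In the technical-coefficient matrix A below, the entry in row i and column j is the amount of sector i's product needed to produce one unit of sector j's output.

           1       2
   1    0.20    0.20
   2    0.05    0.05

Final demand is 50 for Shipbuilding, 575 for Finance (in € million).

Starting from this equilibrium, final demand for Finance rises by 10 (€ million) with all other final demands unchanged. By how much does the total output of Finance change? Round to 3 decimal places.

Δx_2 = 10.667

I − A =
  [   0.80    -0.20]
  [  -0.05     0.95]
det(I−A) = (0.80)(0.95) − (-0.20)(-0.05) = 0.7500
adj(I−A) = [[0.95, 0.20], [0.05, 0.80]]
(I − A)⁻¹ = adj(I−A) / det(I−A) ≈
  [   1.2667     0.2667]
  [   0.0667     1.0667]
Δx = (I − A)⁻¹ Δd with Δd having +10 in the Finance component and 0 elsewhere.
So Δx_2 = L_22 · (+10), where L_22 = adj(I−A)_22 / det(I−A) = 0.80 / 0.7500.
Δx_2 = 0.80 × (+10) / 0.7500 = 8.00 / 0.7500 ≈ 10.667.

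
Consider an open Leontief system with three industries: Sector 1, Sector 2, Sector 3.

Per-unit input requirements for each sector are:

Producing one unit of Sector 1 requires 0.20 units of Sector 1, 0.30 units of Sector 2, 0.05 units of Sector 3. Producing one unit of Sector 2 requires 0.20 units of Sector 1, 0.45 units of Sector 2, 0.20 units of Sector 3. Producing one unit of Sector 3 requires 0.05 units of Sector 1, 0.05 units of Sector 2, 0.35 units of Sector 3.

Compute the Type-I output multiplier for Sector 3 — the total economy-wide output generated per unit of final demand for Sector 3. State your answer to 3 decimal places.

I − A =
  [   0.80    -0.20    -0.05]
  [  -0.30     0.55    -0.05]
  [  -0.05    -0.20     0.65]
Cofactors of I−A, C_ij = (−1)^(i+j)·(minor ij) (rows/columns in the sector order above):
  C_11 = (0.55)(0.65) − (-0.05)(-0.20) = 0.3475
  C_12 = −[(-0.30)(0.65) − (-0.05)(-0.05)] = 0.1975
  C_13 = (-0.30)(-0.20) − (0.55)(-0.05) = 0.0875
  C_21 = −[(-0.20)(0.65) − (-0.05)(-0.20)] = 0.1400
  C_22 = (0.80)(0.65) − (-0.05)(-0.05) = 0.5175
  C_23 = −[(0.80)(-0.20) − (-0.20)(-0.05)] = 0.1700
  C_31 = (-0.20)(-0.05) − (-0.05)(0.55) = 0.0375
  C_32 = −[(0.80)(-0.05) − (-0.05)(-0.30)] = 0.0550
  C_33 = (0.80)(0.55) − (-0.20)(-0.30) = 0.3800
det(I−A) = Σ_j (I−A)_1j·C_1j = (0.80)(0.3475) + (-0.20)(0.1975) + (-0.05)(0.0875) = 0.234125
adj(I−A) = Cᵀ =
  [ 0.3475   0.1400   0.0375]
  [ 0.1975   0.5175   0.0550]
  [ 0.0875   0.1700   0.3800]
(I − A)⁻¹ = adj(I−A) / det(I−A) ≈
  [   1.4842     0.5980     0.1602]
  [   0.8436     2.2104     0.2349]
  [   0.3737     0.7261     1.6231]
The output multiplier for sector j is the column-j sum of the Leontief inverse (I − A)⁻¹ = adj(I−A) / det(I−A).
Column 3 of adj(I−A): (0.0375, 0.0550, 0.3800); det(I−A) = 0.234125.
m_3 = (0.0375 + 0.0550 + 0.3800) / 0.234125 = 0.4725 / 0.234125 ≈ 2.018.

m_3 = 2.018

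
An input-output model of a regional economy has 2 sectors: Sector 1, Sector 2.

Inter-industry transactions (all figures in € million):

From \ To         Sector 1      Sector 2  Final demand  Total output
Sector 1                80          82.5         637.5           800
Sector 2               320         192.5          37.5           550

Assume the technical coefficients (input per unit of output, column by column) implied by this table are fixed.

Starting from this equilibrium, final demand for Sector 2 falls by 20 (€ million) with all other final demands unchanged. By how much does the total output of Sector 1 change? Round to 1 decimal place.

Technical coefficients a_ij = z_ij / X_j:
  a_11 = 80/800 = 0.10, a_21 = 320/800 = 0.40
  a_12 = 82.5/550 = 0.15, a_22 = 192.5/550 = 0.35
I − A =
  [   0.90    -0.15]
  [  -0.40     0.65]
det(I−A) = (0.90)(0.65) − (-0.15)(-0.40) = 0.5250
adj(I−A) = [[0.65, 0.15], [0.40, 0.90]]
(I − A)⁻¹ = adj(I−A) / det(I−A) ≈
  [   1.2381     0.2857]
  [   0.7619     1.7143]
Δx = (I − A)⁻¹ Δd with Δd having -20 in the Sector 2 component and 0 elsewhere.
So Δx_1 = L_12 · (-20), where L_12 = adj(I−A)_12 / det(I−A) = 0.15 / 0.5250.
Δx_1 = 0.15 × (-20) / 0.5250 = -3.00 / 0.5250 ≈ -5.7.

Δx_1 = -5.7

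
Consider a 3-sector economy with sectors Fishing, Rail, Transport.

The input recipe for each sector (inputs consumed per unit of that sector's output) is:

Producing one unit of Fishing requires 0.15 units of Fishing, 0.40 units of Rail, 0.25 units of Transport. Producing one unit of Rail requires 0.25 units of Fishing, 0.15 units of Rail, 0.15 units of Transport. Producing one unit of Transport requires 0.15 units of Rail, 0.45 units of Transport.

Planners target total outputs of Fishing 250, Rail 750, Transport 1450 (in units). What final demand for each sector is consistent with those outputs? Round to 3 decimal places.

d_F = 25.000, d_R = 320.000, d_T = 622.500

I − A =
  [   0.85    -0.25     0.00]
  [  -0.40     0.85    -0.15]
  [  -0.25    -0.15     0.55]
d = (I − A) x:
  d_F = (+0.85)·250 + (-0.25)·750 + (+0.00)·1450 = 25.000
  d_R = (-0.40)·250 + (+0.85)·750 + (-0.15)·1450 = 320.000
  d_T = (-0.25)·250 + (-0.15)·750 + (+0.55)·1450 = 622.500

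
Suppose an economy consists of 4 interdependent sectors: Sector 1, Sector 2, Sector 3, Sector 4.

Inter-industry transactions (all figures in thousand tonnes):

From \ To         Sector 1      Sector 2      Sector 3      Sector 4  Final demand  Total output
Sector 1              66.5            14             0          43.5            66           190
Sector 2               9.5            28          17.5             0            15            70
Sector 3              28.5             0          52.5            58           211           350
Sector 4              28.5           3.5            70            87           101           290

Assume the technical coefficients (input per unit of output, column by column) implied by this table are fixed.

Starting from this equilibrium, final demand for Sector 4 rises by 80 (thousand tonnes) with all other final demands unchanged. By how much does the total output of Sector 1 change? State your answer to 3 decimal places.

Δx_1 = 32.259

Technical coefficients a_ij = z_ij / X_j:
  a_11 = 66.5/190 = 0.35, a_21 = 9.5/190 = 0.05, a_31 = 28.5/190 = 0.15, a_41 = 28.5/190 = 0.15
  a_12 = 14/70 = 0.20, a_22 = 28/70 = 0.40, a_32 = 0/70 = 0.00, a_42 = 3.5/70 = 0.05
  a_13 = 0/350 = 0.00, a_23 = 17.5/350 = 0.05, a_33 = 52.5/350 = 0.15, a_43 = 70/350 = 0.20
  a_14 = 43.5/290 = 0.15, a_24 = 0/290 = 0.00, a_34 = 58/290 = 0.20, a_44 = 87/290 = 0.30
I − A =
  [   0.65    -0.20     0.00    -0.15]
  [  -0.05     0.60    -0.05     0.00]
  [  -0.15     0.00     0.85    -0.20]
  [  -0.15    -0.05    -0.20     0.70]
Compute the cofactors C_ij = (−1)^(i+j)·(3×3 minor ij) of I−A; the adjugate is their transpose:
adj(I−A) = Cᵀ =
  [ 0.332500   0.117375   0.025375   0.078500]
  [ 0.034500   0.337125   0.023125   0.014000]
  [ 0.081500   0.034625   0.252125   0.089500]
  [ 0.097000   0.059125   0.079125   0.321500]
det(I−A) = Σ_j (I−A)_1j·C_1j = (0.65)(0.332500) + (-0.20)(0.034500) + (0.00)(0.081500) + (-0.15)(0.097000) = 0.194675
(I − A)⁻¹ = adj(I−A) / det(I−A) ≈
  [   1.7080     0.6029     0.1303     0.4032]
  [   0.1772     1.7317     0.1188     0.0719]
  [   0.4186     0.1779     1.2951     0.4597]
  [   0.4983     0.3037     0.4064     1.6515]
Δx = (I − A)⁻¹ Δd with Δd having +80 in the Sector 4 component and 0 elsewhere.
So Δx_1 = L_14 · (+80), where L_14 = adj(I−A)_14 / det(I−A) = 0.078500 / 0.194675.
Δx_1 = 0.078500 × (+80) / 0.194675 = 6.28 / 0.194675 ≈ 32.259.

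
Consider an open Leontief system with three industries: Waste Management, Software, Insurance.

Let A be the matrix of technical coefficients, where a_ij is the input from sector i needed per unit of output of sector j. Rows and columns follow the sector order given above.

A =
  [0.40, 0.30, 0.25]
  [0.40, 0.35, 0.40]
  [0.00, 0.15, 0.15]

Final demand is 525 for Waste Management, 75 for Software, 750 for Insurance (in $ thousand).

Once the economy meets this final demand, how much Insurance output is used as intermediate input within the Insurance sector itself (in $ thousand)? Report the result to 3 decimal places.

I − A =
  [   0.60    -0.30    -0.25]
  [  -0.40     0.65    -0.40]
  [   0.00    -0.15     0.85]
Cofactors of I−A, C_ij = (−1)^(i+j)·(minor ij) (rows/columns in the sector order above):
  C_11 = (0.65)(0.85) − (-0.40)(-0.15) = 0.4925
  C_12 = −[(-0.40)(0.85) − (-0.40)(0.00)] = 0.3400
  C_13 = (-0.40)(-0.15) − (0.65)(0.00) = 0.0600
  C_21 = −[(-0.30)(0.85) − (-0.25)(-0.15)] = 0.2925
  C_22 = (0.60)(0.85) − (-0.25)(0.00) = 0.5100
  C_23 = −[(0.60)(-0.15) − (-0.30)(0.00)] = 0.0900
  C_31 = (-0.30)(-0.40) − (-0.25)(0.65) = 0.2825
  C_32 = −[(0.60)(-0.40) − (-0.25)(-0.40)] = 0.3400
  C_33 = (0.60)(0.65) − (-0.30)(-0.40) = 0.2700
det(I−A) = Σ_j (I−A)_1j·C_1j = (0.60)(0.4925) + (-0.30)(0.3400) + (-0.25)(0.0600) = 0.1785
adj(I−A) = Cᵀ =
  [ 0.4925   0.2925   0.2825]
  [ 0.3400   0.5100   0.3400]
  [ 0.0600   0.0900   0.2700]
(I − A)⁻¹ = adj(I−A) / det(I−A) ≈
  [   2.7591     1.6387     1.5826]
  [   1.9048     2.8571     1.9048]
  [   0.3361     0.5042     1.5126]
First solve x = (I − A)⁻¹ d = adj(I−A)·d / det(I−A); in particular x_I = (0.0600·525 + 0.0900·75 + 0.2700·750) / 0.1785 = 240.75 / 0.1785 ≈ 1348.73950.
Intermediate flow from I to I: z_II = a_II · x_I = 0.15 × 240.75 / 0.1785 = 36.1125 / 0.1785 ≈ 202.311.

z_II = 202.311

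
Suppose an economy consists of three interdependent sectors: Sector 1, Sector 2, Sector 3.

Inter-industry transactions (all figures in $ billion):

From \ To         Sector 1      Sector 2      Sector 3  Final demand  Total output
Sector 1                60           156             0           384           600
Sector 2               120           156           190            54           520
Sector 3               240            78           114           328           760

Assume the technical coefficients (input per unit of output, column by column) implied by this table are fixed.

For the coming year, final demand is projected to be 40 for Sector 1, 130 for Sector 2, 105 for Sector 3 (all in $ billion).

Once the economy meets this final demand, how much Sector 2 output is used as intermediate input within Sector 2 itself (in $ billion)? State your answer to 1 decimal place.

z_22 = 95.5

Technical coefficients a_ij = z_ij / X_j:
  a_11 = 60/600 = 0.10, a_21 = 120/600 = 0.20, a_31 = 240/600 = 0.40
  a_12 = 156/520 = 0.30, a_22 = 156/520 = 0.30, a_32 = 78/520 = 0.15
  a_13 = 0/760 = 0.00, a_23 = 190/760 = 0.25, a_33 = 114/760 = 0.15
I − A =
  [   0.90    -0.30     0.00]
  [  -0.20     0.70    -0.25]
  [  -0.40    -0.15     0.85]
Cofactors of I−A, C_ij = (−1)^(i+j)·(minor ij) (rows/columns in the sector order above):
  C_11 = (0.70)(0.85) − (-0.25)(-0.15) = 0.5575
  C_12 = −[(-0.20)(0.85) − (-0.25)(-0.40)] = 0.2700
  C_13 = (-0.20)(-0.15) − (0.70)(-0.40) = 0.3100
  C_21 = −[(-0.30)(0.85) − (0.00)(-0.15)] = 0.2550
  C_22 = (0.90)(0.85) − (0.00)(-0.40) = 0.7650
  C_23 = −[(0.90)(-0.15) − (-0.30)(-0.40)] = 0.2550
  C_31 = (-0.30)(-0.25) − (0.00)(0.70) = 0.0750
  C_32 = −[(0.90)(-0.25) − (0.00)(-0.20)] = 0.2250
  C_33 = (0.90)(0.70) − (-0.30)(-0.20) = 0.5700
det(I−A) = Σ_j (I−A)_1j·C_1j = (0.90)(0.5575) + (-0.30)(0.2700) + (0.00)(0.3100) = 0.42075
adj(I−A) = Cᵀ =
  [ 0.5575   0.2550   0.0750]
  [ 0.2700   0.7650   0.2250]
  [ 0.3100   0.2550   0.5700]
(I − A)⁻¹ = adj(I−A) / det(I−A) ≈
  [   1.3250     0.6061     0.1783]
  [   0.6417     1.8182     0.5348]
  [   0.7368     0.6061     1.3547]
First solve x = (I − A)⁻¹ d = adj(I−A)·d / det(I−A); in particular x_2 = (0.2700·40 + 0.7650·130 + 0.2250·105) / 0.42075 = 133.875 / 0.42075 ≈ 318.182.
Intermediate flow from 2 to 2: z_22 = a_22 · x_2 = 0.30 × 133.875 / 0.42075 = 40.1625 / 0.42075 ≈ 95.5.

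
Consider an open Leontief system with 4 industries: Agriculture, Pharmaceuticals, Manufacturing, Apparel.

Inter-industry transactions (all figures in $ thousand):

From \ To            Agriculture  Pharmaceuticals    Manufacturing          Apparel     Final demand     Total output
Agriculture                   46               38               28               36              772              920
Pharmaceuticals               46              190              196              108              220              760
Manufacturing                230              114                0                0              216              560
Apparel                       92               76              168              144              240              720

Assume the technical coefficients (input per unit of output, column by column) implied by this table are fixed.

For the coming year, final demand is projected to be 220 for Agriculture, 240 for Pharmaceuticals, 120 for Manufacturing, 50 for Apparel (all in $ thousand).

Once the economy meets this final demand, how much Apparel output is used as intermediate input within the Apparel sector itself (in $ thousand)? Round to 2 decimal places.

z_44 = 52.82

Technical coefficients a_ij = z_ij / X_j:
  a_11 = 46/920 = 0.05, a_21 = 46/920 = 0.05, a_31 = 230/920 = 0.25, a_41 = 92/920 = 0.10
  a_12 = 38/760 = 0.05, a_22 = 190/760 = 0.25, a_32 = 114/760 = 0.15, a_42 = 76/760 = 0.10
  a_13 = 28/560 = 0.05, a_23 = 196/560 = 0.35, a_33 = 0/560 = 0.00, a_43 = 168/560 = 0.30
  a_14 = 36/720 = 0.05, a_24 = 108/720 = 0.15, a_34 = 0/720 = 0.00, a_44 = 144/720 = 0.20
I − A =
  [   0.95    -0.05    -0.05    -0.05]
  [  -0.05     0.75    -0.35    -0.15]
  [  -0.25    -0.15     1.00     0.00]
  [  -0.10    -0.10    -0.30     0.80]
Compute the cofactors C_ij = (−1)^(i+j)·(3×3 minor ij) of I−A; the adjugate is their transpose:
adj(I−A) = Cᵀ =
  [ 0.53625   0.05325   0.05850   0.04350]
  [ 0.13625   0.74125   0.31050   0.14750]
  [ 0.15450   0.12450   0.54900   0.03300]
  [ 0.14200   0.14600   0.25200   0.64600]
det(I−A) = Σ_j (I−A)_1j·C_1j = (0.95)(0.53625) + (-0.05)(0.13625) + (-0.05)(0.15450) + (-0.05)(0.14200) = 0.4878
(I − A)⁻¹ = adj(I−A) / det(I−A) ≈
  [   1.0993     0.1092     0.1199     0.0892]
  [   0.2793     1.5196     0.6365     0.3024]
  [   0.3167     0.2552     1.1255     0.0677]
  [   0.2911     0.2993     0.5166     1.3243]
First solve x = (I − A)⁻¹ d = adj(I−A)·d / det(I−A); in particular x_4 = (0.14200·220 + 0.14600·240 + 0.25200·120 + 0.64600·50) / 0.4878 = 128.82 / 0.4878 ≈ 264.0836.
Intermediate flow from 4 to 4: z_44 = a_44 · x_4 = 0.20 × 128.82 / 0.4878 = 25.764 / 0.4878 ≈ 52.82.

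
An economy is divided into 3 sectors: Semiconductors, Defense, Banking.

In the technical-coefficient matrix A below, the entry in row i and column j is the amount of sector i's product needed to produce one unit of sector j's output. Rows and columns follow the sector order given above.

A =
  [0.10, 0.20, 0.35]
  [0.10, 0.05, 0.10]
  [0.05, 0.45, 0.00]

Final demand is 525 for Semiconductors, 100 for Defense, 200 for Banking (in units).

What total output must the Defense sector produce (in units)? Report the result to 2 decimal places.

I − A =
  [   0.90    -0.20    -0.35]
  [  -0.10     0.95    -0.10]
  [  -0.05    -0.45     1.00]
Cofactors of I−A, C_ij = (−1)^(i+j)·(minor ij) (rows/columns in the sector order above):
  C_11 = (0.95)(1.00) − (-0.10)(-0.45) = 0.9050
  C_12 = −[(-0.10)(1.00) − (-0.10)(-0.05)] = 0.1050
  C_13 = (-0.10)(-0.45) − (0.95)(-0.05) = 0.0925
  C_21 = −[(-0.20)(1.00) − (-0.35)(-0.45)] = 0.3575
  C_22 = (0.90)(1.00) − (-0.35)(-0.05) = 0.8825
  C_23 = −[(0.90)(-0.45) − (-0.20)(-0.05)] = 0.4150
  C_31 = (-0.20)(-0.10) − (-0.35)(0.95) = 0.3525
  C_32 = −[(0.90)(-0.10) − (-0.35)(-0.10)] = 0.1250
  C_33 = (0.90)(0.95) − (-0.20)(-0.10) = 0.8350
det(I−A) = Σ_j (I−A)_1j·C_1j = (0.90)(0.9050) + (-0.20)(0.1050) + (-0.35)(0.0925) = 0.761125
adj(I−A) = Cᵀ =
  [ 0.9050   0.3575   0.3525]
  [ 0.1050   0.8825   0.1250]
  [ 0.0925   0.4150   0.8350]
(I − A)⁻¹ = adj(I−A) / det(I−A) ≈
  [   1.1890     0.4697     0.4631]
  [   0.1380     1.1595     0.1642]
  [   0.1215     0.5452     1.0971]
x = (I − A)⁻¹ d = adj(I−A)·d / det(I−A), with det(I−A) = 0.761125:
  x_S = (0.9050·525 + 0.3575·100 + 0.3525·200) / 0.761125 = 581.375 / 0.761125 ≈ 763.84
  x_D = (0.1050·525 + 0.8825·100 + 0.1250·200) / 0.761125 = 168.375 / 0.761125 ≈ 221.22
  x_B = (0.0925·525 + 0.4150·100 + 0.8350·200) / 0.761125 = 257.0625 / 0.761125 ≈ 337.74

x_D = 221.22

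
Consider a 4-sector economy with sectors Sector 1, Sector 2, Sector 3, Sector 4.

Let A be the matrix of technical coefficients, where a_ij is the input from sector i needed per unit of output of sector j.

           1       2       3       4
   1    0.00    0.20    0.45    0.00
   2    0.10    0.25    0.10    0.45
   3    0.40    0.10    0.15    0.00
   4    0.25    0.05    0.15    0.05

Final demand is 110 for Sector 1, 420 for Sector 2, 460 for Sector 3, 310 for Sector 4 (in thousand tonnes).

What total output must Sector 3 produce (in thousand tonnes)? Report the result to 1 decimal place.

I − A =
  [   1.00    -0.20    -0.45     0.00]
  [  -0.10     0.75    -0.10    -0.45]
  [  -0.40    -0.10     0.85     0.00]
  [  -0.25    -0.05    -0.15     0.95]
Compute the cofactors C_ij = (−1)^(i+j)·(3×3 minor ij) of I−A; the adjugate is their transpose:
adj(I−A) = Cᵀ =
  [ 0.570250   0.204250   0.343000   0.096750]
  [ 0.241375   0.636500   0.255875   0.301500]
  [ 0.296750   0.171000   0.648500   0.081000]
  [ 0.209625   0.114250   0.206125   0.463000]
det(I−A) = Σ_j (I−A)_1j·C_1j = (1.00)(0.570250) + (-0.20)(0.241375) + (-0.45)(0.296750) + (0.00)(0.209625) = 0.3884375
(I − A)⁻¹ = adj(I−A) / det(I−A) ≈
  [   1.4681     0.5258     0.8830     0.2491]
  [   0.6214     1.6386     0.6587     0.7762]
  [   0.7640     0.4402     1.6695     0.2085]
  [   0.5397     0.2941     0.5307     1.1920]
x = (I − A)⁻¹ d = adj(I−A)·d / det(I−A), with det(I−A) = 0.3884375:
  x_1 = (0.570250·110 + 0.204250·420 + 0.343000·460 + 0.096750·310) / 0.3884375 = 336.285 / 0.3884375 ≈ 865.7
  x_2 = (0.241375·110 + 0.636500·420 + 0.255875·460 + 0.301500·310) / 0.3884375 = 505.04875 / 0.3884375 ≈ 1300.2
  x_3 = (0.296750·110 + 0.171000·420 + 0.648500·460 + 0.081000·310) / 0.3884375 = 427.8825 / 0.3884375 ≈ 1101.5
  x_4 = (0.209625·110 + 0.114250·420 + 0.206125·460 + 0.463000·310) / 0.3884375 = 309.39125 / 0.3884375 ≈ 796.5

x_3 = 1101.5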